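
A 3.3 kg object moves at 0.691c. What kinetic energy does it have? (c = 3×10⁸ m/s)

γ = 1/√(1 - 0.691²) = 1.3834
γ - 1 = 0.3834
KE = (γ-1)mc² = 0.3834 × 3.3 × (3×10⁸)² = 1.139×10¹⁷ J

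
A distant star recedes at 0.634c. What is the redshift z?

β = 0.634
(1+β)/(1-β) = 1.634/0.366 = 4.464
√(4.464) = 2.113
z = 2.113 - 1 = 1.113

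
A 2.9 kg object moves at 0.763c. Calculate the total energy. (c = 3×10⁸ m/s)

γ = 1/√(1 - 0.763²) = 1.547
mc² = 2.9 × (3×10⁸)² = 2.610×10¹⁷ J
E = γmc² = 1.547 × 2.610×10¹⁷ = 4.038×10¹⁷ J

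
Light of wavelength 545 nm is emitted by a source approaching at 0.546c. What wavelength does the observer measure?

β = 0.546
Wavelength Doppler factor = √(0.454/1.546) = √(0.2937) = 0.5419
λ_obs = 545 × 0.5419 = 295.3 nm (blueshift)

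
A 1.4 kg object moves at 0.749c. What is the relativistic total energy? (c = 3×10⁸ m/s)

γ = 1/√(1 - 0.749²) = 1.5093
mc² = 1.4 × (3×10⁸)² = 1.260×10¹⁷ J
E = γmc² = 1.5093 × 1.260×10¹⁷ = 1.902×10¹⁷ J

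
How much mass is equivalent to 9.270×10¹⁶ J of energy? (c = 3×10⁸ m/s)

From E = mc², we get m = E/c²
c² = (3×10⁸)² = 9×10¹⁶ m²/s²
m = 9.270×10¹⁶ / 9×10¹⁶ = 1.030 kg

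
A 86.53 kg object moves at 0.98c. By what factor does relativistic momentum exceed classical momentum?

p_rel = γmv, p_class = mv
Ratio = γ = 1/√(1 - 0.98²) = 5.025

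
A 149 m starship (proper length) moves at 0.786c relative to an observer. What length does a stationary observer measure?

Proper length L₀ = 149 m
γ = 1/√(1 - 0.786²) = 1.6175
L = L₀/γ = 149/1.6175 = 92.12 m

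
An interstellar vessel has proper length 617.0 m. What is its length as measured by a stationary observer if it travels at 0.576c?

Proper length L₀ = 617.0 m
γ = 1/√(1 - 0.576²) = 1.2233
L = L₀/γ = 617.0/1.2233 = 504.4 m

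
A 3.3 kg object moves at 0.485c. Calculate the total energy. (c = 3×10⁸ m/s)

γ = 1/√(1 - 0.485²) = 1.1435
mc² = 3.3 × (3×10⁸)² = 2.970×10¹⁷ J
E = γmc² = 1.1435 × 2.970×10¹⁷ = 3.396×10¹⁷ J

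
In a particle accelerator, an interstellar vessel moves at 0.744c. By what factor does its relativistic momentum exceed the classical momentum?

p_rel = γmv, p_class = mv
Ratio = γ = 1/√(1 - 0.744²)
= 1/√(0.446464) = 1.497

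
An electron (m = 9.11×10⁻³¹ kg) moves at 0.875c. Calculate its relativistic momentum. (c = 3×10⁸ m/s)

γ = 1/√(1 - 0.875²) = 2.0656
v = 0.875 × 3×10⁸ = 2.625×10⁸ m/s
p = γmv = 2.0656 × 9.11×10⁻³¹ × 2.625×10⁸ = 4.940×10⁻²² kg·m/s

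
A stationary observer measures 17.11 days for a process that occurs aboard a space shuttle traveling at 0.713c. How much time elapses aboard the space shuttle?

Dilated time Δt = 17.11 days
γ = 1/√(1 - 0.713²) = 1.426
Δt₀ = Δt/γ = 17.11/1.426 = 12.00 days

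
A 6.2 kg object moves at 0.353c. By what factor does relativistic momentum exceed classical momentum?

p_rel = γmv, p_class = mv
Ratio = γ = 1/√(1 - 0.353²) = 1.069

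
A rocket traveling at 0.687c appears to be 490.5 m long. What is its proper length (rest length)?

Contracted length L = 490.5 m
γ = 1/√(1 - 0.687²) = 1.3762
L₀ = γL = 1.3762 × 490.5 = 675.0 m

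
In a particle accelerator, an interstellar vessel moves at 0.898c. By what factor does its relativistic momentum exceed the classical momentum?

p_rel = γmv, p_class = mv
Ratio = γ = 1/√(1 - 0.898²)
= 1/√(0.193596) = 2.273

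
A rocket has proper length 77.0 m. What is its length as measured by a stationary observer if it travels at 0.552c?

Proper length L₀ = 77.0 m
γ = 1/√(1 - 0.552²) = 1.19926
L = L₀/γ = 77.0/1.19926 = 64.21 m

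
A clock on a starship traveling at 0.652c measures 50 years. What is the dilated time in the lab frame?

Proper time Δt₀ = 50 years
γ = 1/√(1 - 0.652²) = 1.31888
Δt = γΔt₀ = 1.31888 × 50 = 65.94 years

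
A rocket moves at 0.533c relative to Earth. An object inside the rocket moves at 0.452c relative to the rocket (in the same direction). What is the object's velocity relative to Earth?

u = (u' + v)/(1 + u'v/c²)
Numerator: 0.452 + 0.533 = 0.985
Denominator: 1 + 0.240916 = 1.240916
u = 0.985/1.240916 = 0.7938c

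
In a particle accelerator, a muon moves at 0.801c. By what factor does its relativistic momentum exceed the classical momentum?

p_rel = γmv, p_class = mv
Ratio = γ = 1/√(1 - 0.801²)
= 1/√(0.358399) = 1.670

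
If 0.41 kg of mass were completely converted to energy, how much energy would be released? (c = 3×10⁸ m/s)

Using E = mc²:
c² = (3×10⁸)² = 9×10¹⁶ m²/s²
E = 0.41 × 9×10¹⁶ = 3.690×10¹⁶ J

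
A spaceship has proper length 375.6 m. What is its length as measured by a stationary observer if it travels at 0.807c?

Proper length L₀ = 375.6 m
γ = 1/√(1 - 0.807²) = 1.6933
L = L₀/γ = 375.6/1.6933 = 221.8 m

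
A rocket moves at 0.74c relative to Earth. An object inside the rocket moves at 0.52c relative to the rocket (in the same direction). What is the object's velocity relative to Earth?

u = (u' + v)/(1 + u'v/c²)
Numerator: 0.52 + 0.74 = 1.26
Denominator: 1 + 0.3848 = 1.3848
u = 1.26/1.3848 = 0.9099c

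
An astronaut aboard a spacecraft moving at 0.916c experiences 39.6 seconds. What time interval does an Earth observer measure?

Proper time Δt₀ = 39.6 seconds
γ = 1/√(1 - 0.916²) = 2.4927
Δt = γΔt₀ = 2.4927 × 39.6 = 98.71 seconds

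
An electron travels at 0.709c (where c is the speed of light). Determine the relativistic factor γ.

v/c = 0.709, so (v/c)² = 0.502681
1 - (v/c)² = 0.497319
γ = 1/√(0.497319) = 1.418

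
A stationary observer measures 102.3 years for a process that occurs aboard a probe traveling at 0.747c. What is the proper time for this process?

Dilated time Δt = 102.3 years
γ = 1/√(1 - 0.747²) = 1.5042
Δt₀ = Δt/γ = 102.3/1.5042 = 68.01 years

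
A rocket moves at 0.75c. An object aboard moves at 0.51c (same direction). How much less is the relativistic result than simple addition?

Classical: u' + v = 0.51 + 0.75 = 1.26c
Relativistic: u = (0.51 + 0.75)/(1 + 0.3825) = 1.26/1.3825 = 0.9114c
Difference: 1.26 - 0.9114 = 0.3486c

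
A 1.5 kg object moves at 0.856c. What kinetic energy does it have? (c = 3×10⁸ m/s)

γ = 1/√(1 - 0.856²) = 1.9343
γ - 1 = 0.9343
KE = (γ-1)mc² = 0.9343 × 1.5 × (3×10⁸)² = 1.261×10¹⁷ J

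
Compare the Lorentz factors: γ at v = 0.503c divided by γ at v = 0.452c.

γ₁ = 1/√(1 - 0.503²) = 1.157
γ₂ = 1/√(1 - 0.452²) = 1.121
γ₁/γ₂ = 1.157/1.121 = 1.032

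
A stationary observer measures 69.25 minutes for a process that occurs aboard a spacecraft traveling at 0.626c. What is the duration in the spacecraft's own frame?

Dilated time Δt = 69.25 minutes
γ = 1/√(1 - 0.626²) = 1.2823
Δt₀ = Δt/γ = 69.25/1.2823 = 54.00 minutes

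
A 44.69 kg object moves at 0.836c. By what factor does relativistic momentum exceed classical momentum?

p_rel = γmv, p_class = mv
Ratio = γ = 1/√(1 - 0.836²) = 1.822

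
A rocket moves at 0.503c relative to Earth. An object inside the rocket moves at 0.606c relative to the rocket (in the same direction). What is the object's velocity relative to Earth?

u = (u' + v)/(1 + u'v/c²)
Numerator: 0.606 + 0.503 = 1.109
Denominator: 1 + 0.304818 = 1.304818
u = 1.109/1.304818 = 0.8499c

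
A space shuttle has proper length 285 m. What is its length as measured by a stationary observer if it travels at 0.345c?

Proper length L₀ = 285 m
γ = 1/√(1 - 0.345²) = 1.0654
L = L₀/γ = 285/1.0654 = 267.5 m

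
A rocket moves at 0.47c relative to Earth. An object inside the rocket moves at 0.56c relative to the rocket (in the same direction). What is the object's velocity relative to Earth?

u = (u' + v)/(1 + u'v/c²)
Numerator: 0.56 + 0.47 = 1.03
Denominator: 1 + 0.2632 = 1.2632
u = 1.03/1.2632 = 0.8154c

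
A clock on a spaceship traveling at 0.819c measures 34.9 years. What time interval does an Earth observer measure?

Proper time Δt₀ = 34.9 years
γ = 1/√(1 - 0.819²) = 1.7428
Δt = γΔt₀ = 1.7428 × 34.9 = 60.82 years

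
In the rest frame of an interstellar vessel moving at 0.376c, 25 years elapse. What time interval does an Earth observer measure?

Proper time Δt₀ = 25 years
γ = 1/√(1 - 0.376²) = 1.079
Δt = γΔt₀ = 1.079 × 25 = 26.98 years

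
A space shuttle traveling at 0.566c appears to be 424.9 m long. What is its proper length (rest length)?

Contracted length L = 424.9 m
γ = 1/√(1 - 0.566²) = 1.213
L₀ = γL = 1.213 × 424.9 = 515.4 m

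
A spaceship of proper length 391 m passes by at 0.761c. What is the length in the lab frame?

Proper length L₀ = 391 m
γ = 1/√(1 - 0.761²) = 1.541
L = L₀/γ = 391/1.541 = 253.7 m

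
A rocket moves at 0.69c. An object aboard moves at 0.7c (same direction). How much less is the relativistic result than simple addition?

Classical: u' + v = 0.7 + 0.69 = 1.39c
Relativistic: u = (0.7 + 0.69)/(1 + 0.483) = 1.39/1.483 = 0.9373c
Difference: 1.39 - 0.9373 = 0.4527c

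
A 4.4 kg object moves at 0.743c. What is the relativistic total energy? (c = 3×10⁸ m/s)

γ = 1/√(1 - 0.743²) = 1.4941
mc² = 4.4 × (3×10⁸)² = 3.960×10¹⁷ J
E = γmc² = 1.4941 × 3.960×10¹⁷ = 5.917×10¹⁷ J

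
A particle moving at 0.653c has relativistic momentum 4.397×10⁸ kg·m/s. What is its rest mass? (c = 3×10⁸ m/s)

γ = 1/√(1 - 0.653²) = 1.320
v = 0.653 × 3×10⁸ = 1.959×10⁸ m/s
m = p/(γv) = 4.397×10⁸/(1.320 × 1.959×10⁸) = 1.700 kg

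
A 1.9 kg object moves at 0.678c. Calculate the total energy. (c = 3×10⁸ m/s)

γ = 1/√(1 - 0.678²) = 1.360
mc² = 1.9 × (3×10⁸)² = 1.710×10¹⁷ J
E = γmc² = 1.360 × 1.710×10¹⁷ = 2.326×10¹⁷ J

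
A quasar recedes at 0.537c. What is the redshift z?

β = 0.537
(1+β)/(1-β) = 1.537/0.463 = 3.320
√(3.320) = 1.822
z = 1.822 - 1 = 0.8220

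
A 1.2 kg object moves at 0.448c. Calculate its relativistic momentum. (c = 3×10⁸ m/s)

γ = 1/√(1 - 0.448²) = 1.1185
v = 0.448 × 3×10⁸ = 1.344×10⁸ m/s
p = γmv = 1.1185 × 1.2 × 1.344×10⁸ = 1.804×10⁸ kg·m/s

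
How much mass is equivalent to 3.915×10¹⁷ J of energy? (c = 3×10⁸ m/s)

From E = mc², we get m = E/c²
c² = (3×10⁸)² = 9×10¹⁶ m²/s²
m = 3.915×10¹⁷ / 9×10¹⁶ = 4.350 kg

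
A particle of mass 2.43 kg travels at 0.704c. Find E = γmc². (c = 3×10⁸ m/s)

γ = 1/√(1 - 0.704²) = 1.408
mc² = 2.43 × (3×10⁸)² = 2.187×10¹⁷ J
E = γmc² = 1.408 × 2.187×10¹⁷ = 3.079×10¹⁷ J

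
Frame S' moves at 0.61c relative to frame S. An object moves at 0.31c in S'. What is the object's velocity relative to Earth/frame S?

u = (u' + v)/(1 + u'v/c²)
Numerator: 0.31 + 0.61 = 0.92
Denominator: 1 + 0.1891 = 1.1891
u = 0.92/1.1891 = 0.7737c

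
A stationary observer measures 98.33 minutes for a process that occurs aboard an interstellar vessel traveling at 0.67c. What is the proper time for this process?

Dilated time Δt = 98.33 minutes
γ = 1/√(1 - 0.67²) = 1.347
Δt₀ = Δt/γ = 98.33/1.347 = 73.00 minutes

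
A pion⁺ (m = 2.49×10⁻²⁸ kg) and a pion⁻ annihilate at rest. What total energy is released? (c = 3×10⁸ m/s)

Both particles have the same rest mass, so total mass = 2m
E = 2m·c² = 2 × 2.49×10⁻²⁸ × (3×10⁸)²
= 2 × 2.49×10⁻²⁸ × 9×10¹⁶
= 4.482×10⁻¹¹ J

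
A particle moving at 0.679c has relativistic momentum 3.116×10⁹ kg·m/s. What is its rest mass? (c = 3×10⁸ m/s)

γ = 1/√(1 - 0.679²) = 1.362
v = 0.679 × 3×10⁸ = 2.037×10⁸ m/s
m = p/(γv) = 3.116×10⁹/(1.362 × 2.037×10⁸) = 11.23 kg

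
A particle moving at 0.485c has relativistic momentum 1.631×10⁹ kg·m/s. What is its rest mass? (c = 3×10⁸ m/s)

γ = 1/√(1 - 0.485²) = 1.1435
v = 0.485 × 3×10⁸ = 1.455×10⁸ m/s
m = p/(γv) = 1.631×10⁹/(1.1435 × 1.455×10⁸) = 9.803 kg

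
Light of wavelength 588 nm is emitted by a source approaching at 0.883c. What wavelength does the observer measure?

β = 0.883
Wavelength Doppler factor = √(0.117/1.883) = √(0.06213) = 0.2493
λ_obs = 588 × 0.2493 = 146.6 nm (blueshift)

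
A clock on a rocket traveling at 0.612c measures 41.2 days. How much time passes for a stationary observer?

Proper time Δt₀ = 41.2 days
γ = 1/√(1 - 0.612²) = 1.26445
Δt = γΔt₀ = 1.26445 × 41.2 = 52.10 days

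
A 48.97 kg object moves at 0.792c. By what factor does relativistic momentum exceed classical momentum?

p_rel = γmv, p_class = mv
Ratio = γ = 1/√(1 - 0.792²) = 1.638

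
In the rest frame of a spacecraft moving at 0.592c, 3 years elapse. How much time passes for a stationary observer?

Proper time Δt₀ = 3 years
γ = 1/√(1 - 0.592²) = 1.2408
Δt = γΔt₀ = 1.2408 × 3 = 3.722 years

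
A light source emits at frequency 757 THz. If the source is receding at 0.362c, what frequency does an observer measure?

β = v/c = 0.362
(1-β)/(1+β) = 0.638/1.362 = 0.4684
Doppler factor = √(0.4684) = 0.6844
f_obs = 757 × 0.6844 = 518.1 THz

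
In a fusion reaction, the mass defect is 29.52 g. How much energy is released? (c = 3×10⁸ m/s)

Convert mass defect: Δm = 29.52 g = 0.02952 kg
E = Δm·c² = 0.02952 × (3×10⁸)²
= 0.02952 × 9×10¹⁶ = 2.657×10¹⁵ J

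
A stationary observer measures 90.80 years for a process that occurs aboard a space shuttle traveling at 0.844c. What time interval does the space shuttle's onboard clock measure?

Dilated time Δt = 90.80 years
γ = 1/√(1 - 0.844²) = 1.8645
Δt₀ = Δt/γ = 90.80/1.8645 = 48.70 years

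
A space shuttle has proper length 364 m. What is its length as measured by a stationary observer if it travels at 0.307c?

Proper length L₀ = 364 m
γ = 1/√(1 - 0.307²) = 1.0507
L = L₀/γ = 364/1.0507 = 346.4 m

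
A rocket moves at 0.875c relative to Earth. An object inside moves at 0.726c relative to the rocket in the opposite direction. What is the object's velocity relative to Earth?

Object's velocity in rocket frame is u' = -0.726c
u = (u' + v)/(1 + u'v/c²) = (v - 0.726)/(1 - 0.726·v/c²)
Numerator: 0.875 - 0.726 = 0.149
Denominator: 1 - 0.63525 = 0.36475
u = 0.149/0.36475 = 0.4085c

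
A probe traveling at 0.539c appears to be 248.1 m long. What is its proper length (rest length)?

Contracted length L = 248.1 m
γ = 1/√(1 - 0.539²) = 1.187
L₀ = γL = 1.187 × 248.1 = 294.5 m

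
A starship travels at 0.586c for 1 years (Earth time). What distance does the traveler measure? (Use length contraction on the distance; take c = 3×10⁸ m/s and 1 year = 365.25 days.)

Earth distance: d = v × t = 0.586c × 1 yr = 5.5478×10¹⁵ m
γ = 1.2341
d' = d/γ = 5.5478×10¹⁵/1.2341 = 4.495×10¹⁵ m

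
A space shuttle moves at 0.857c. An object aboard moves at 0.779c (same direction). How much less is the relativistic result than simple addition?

Classical: u' + v = 0.779 + 0.857 = 1.636c
Relativistic: u = (0.779 + 0.857)/(1 + 0.667603) = 1.636/1.667603 = 0.9810c
Difference: 1.636 - 0.9810 = 0.6550c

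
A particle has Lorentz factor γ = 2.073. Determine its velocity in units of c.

From γ = 1/√(1 - v²/c²):
1/γ² = 1/2.073² = 0.2327
v²/c² = 1 - 0.2327 = 0.7673
v/c = √(0.7673) = 0.8760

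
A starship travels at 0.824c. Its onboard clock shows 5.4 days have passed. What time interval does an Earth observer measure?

Proper time Δt₀ = 5.4 days
γ = 1/√(1 - 0.824²) = 1.765
Δt = γΔt₀ = 1.765 × 5.4 = 9.531 days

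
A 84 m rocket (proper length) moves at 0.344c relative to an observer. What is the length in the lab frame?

Proper length L₀ = 84 m
γ = 1/√(1 - 0.344²) = 1.065
L = L₀/γ = 84/1.065 = 78.87 m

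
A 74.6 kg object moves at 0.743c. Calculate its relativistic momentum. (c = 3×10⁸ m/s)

γ = 1/√(1 - 0.743²) = 1.494
v = 0.743 × 3×10⁸ = 2.229×10⁸ m/s
p = γmv = 1.494 × 74.6 × 2.229×10⁸ = 2.484×10¹⁰ kg·m/s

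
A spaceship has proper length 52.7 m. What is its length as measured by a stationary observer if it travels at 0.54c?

Proper length L₀ = 52.7 m
γ = 1/√(1 - 0.54²) = 1.188
L = L₀/γ = 52.7/1.188 = 44.36 m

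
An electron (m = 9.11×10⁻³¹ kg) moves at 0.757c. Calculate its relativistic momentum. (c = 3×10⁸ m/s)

γ = 1/√(1 - 0.757²) = 1.5304
v = 0.757 × 3×10⁸ = 2.271×10⁸ m/s
p = γmv = 1.5304 × 9.11×10⁻³¹ × 2.271×10⁸ = 3.166×10⁻²² kg·m/s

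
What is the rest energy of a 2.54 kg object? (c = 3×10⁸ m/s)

c² = (3×10⁸)² = 9.000×10¹⁶ m²/s²
E₀ = mc² = 2.54 × 9.000×10¹⁶ = 2.286×10¹⁷ J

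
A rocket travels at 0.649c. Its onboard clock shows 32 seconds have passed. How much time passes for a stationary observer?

Proper time Δt₀ = 32 seconds
γ = 1/√(1 - 0.649²) = 1.3144
Δt = γΔt₀ = 1.3144 × 32 = 42.06 seconds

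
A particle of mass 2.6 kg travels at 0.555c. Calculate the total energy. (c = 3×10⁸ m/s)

γ = 1/√(1 - 0.555²) = 1.202
mc² = 2.6 × (3×10⁸)² = 2.340×10¹⁷ J
E = γmc² = 1.202 × 2.340×10¹⁷ = 2.813×10¹⁷ J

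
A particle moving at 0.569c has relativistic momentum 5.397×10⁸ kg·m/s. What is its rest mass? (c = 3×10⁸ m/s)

γ = 1/√(1 - 0.569²) = 1.216
v = 0.569 × 3×10⁸ = 1.707×10⁸ m/s
m = p/(γv) = 5.397×10⁸/(1.216 × 1.707×10⁸) = 2.600 kg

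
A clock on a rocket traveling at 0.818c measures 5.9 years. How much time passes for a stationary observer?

Proper time Δt₀ = 5.9 years
γ = 1/√(1 - 0.818²) = 1.7385
Δt = γΔt₀ = 1.7385 × 5.9 = 10.26 years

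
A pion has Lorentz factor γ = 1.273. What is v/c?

From γ = 1/√(1 - v²/c²):
1/γ² = 1/1.273² = 0.6171
v²/c² = 1 - 0.6171 = 0.3829
v/c = √(0.3829) = 0.6188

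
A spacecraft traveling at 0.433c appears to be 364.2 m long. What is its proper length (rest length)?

Contracted length L = 364.2 m
γ = 1/√(1 - 0.433²) = 1.1094
L₀ = γL = 1.1094 × 364.2 = 404.0 m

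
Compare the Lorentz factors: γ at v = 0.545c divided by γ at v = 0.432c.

γ₁ = 1/√(1 - 0.545²) = 1.193
γ₂ = 1/√(1 - 0.432²) = 1.109
γ₁/γ₂ = 1.193/1.109 = 1.076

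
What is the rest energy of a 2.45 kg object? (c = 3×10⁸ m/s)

c² = (3×10⁸)² = 9.000×10¹⁶ m²/s²
E₀ = mc² = 2.45 × 9.000×10¹⁶ = 2.205×10¹⁷ J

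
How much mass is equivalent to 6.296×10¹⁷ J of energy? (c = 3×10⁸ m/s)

From E = mc², we get m = E/c²
c² = (3×10⁸)² = 9×10¹⁶ m²/s²
m = 6.296×10¹⁷ / 9×10¹⁶ = 6.996 kg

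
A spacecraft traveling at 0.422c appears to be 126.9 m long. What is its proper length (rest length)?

Contracted length L = 126.9 m
γ = 1/√(1 - 0.422²) = 1.103
L₀ = γL = 1.103 × 126.9 = 140.0 m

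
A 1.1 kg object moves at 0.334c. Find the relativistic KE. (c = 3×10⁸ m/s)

γ = 1/√(1 - 0.334²) = 1.06093
γ - 1 = 0.06093
KE = (γ-1)mc² = 0.06093 × 1.1 × (3×10⁸)² = 6.032×10¹⁵ J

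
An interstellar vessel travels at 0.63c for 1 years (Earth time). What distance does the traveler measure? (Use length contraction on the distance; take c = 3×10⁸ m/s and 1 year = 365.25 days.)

Earth distance: d = v × t = 0.63c × 1 yr = 5.9644×10¹⁵ m
γ = 1.2877
d' = d/γ = 5.9644×10¹⁵/1.2877 = 4.632×10¹⁵ m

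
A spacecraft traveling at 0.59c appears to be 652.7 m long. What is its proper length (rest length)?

Contracted length L = 652.7 m
γ = 1/√(1 - 0.59²) = 1.2385
L₀ = γL = 1.2385 × 652.7 = 808.4 m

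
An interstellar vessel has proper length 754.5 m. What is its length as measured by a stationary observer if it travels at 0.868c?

Proper length L₀ = 754.5 m
γ = 1/√(1 - 0.868²) = 2.0138
L = L₀/γ = 754.5/2.0138 = 374.7 m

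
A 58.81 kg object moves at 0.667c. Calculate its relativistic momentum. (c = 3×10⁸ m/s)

γ = 1/√(1 - 0.667²) = 1.342
v = 0.667 × 3×10⁸ = 2.001×10⁸ m/s
p = γmv = 1.342 × 58.81 × 2.001×10⁸ = 1.579×10¹⁰ kg·m/s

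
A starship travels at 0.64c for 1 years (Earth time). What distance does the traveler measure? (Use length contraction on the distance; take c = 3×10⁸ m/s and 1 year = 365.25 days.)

Earth distance: d = v × t = 0.64c × 1 yr = 6.0591×10¹⁵ m
γ = 1.3014
d' = d/γ = 6.0591×10¹⁵/1.3014 = 4.656×10¹⁵ m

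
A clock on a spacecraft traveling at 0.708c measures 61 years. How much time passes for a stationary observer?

Proper time Δt₀ = 61 years
γ = 1/√(1 - 0.708²) = 1.416
Δt = γΔt₀ = 1.416 × 61 = 86.38 years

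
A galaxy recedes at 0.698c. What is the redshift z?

β = 0.698
(1+β)/(1-β) = 1.698/0.302 = 5.623
√(5.623) = 2.371
z = 2.371 - 1 = 1.371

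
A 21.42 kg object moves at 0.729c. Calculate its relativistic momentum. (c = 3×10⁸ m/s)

γ = 1/√(1 - 0.729²) = 1.461
v = 0.729 × 3×10⁸ = 2.187×10⁸ m/s
p = γmv = 1.461 × 21.42 × 2.187×10⁸ = 6.844×10⁹ kg·m/s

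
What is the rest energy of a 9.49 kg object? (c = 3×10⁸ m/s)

c² = (3×10⁸)² = 9.000×10¹⁶ m²/s²
E₀ = mc² = 9.49 × 9.000×10¹⁶ = 8.541×10¹⁷ J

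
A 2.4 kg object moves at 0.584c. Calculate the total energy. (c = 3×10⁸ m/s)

γ = 1/√(1 - 0.584²) = 1.232
mc² = 2.4 × (3×10⁸)² = 2.160×10¹⁷ J
E = γmc² = 1.232 × 2.160×10¹⁷ = 2.661×10¹⁷ J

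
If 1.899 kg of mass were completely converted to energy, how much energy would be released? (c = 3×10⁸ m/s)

Using E = mc²:
c² = (3×10⁸)² = 9×10¹⁶ m²/s²
E = 1.899 × 9×10¹⁶ = 1.709×10¹⁷ J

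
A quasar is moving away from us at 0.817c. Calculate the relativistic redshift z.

β = 0.817
(1+β)/(1-β) = 1.817/0.183 = 9.929
√(9.929) = 3.151
z = 3.151 - 1 = 2.151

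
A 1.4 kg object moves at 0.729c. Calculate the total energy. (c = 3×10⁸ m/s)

γ = 1/√(1 - 0.729²) = 1.461
mc² = 1.4 × (3×10⁸)² = 1.260×10¹⁷ J
E = γmc² = 1.461 × 1.260×10¹⁷ = 1.841×10¹⁷ J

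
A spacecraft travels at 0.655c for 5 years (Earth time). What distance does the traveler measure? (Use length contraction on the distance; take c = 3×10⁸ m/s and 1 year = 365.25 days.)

Earth distance: d = v × t = 0.655c × 5 yr = 3.1005×10¹⁶ m
γ = 1.3234
d' = d/γ = 3.1005×10¹⁶/1.3234 = 2.343×10¹⁶ m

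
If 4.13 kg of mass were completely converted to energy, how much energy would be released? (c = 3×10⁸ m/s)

Using E = mc²:
c² = (3×10⁸)² = 9×10¹⁶ m²/s²
E = 4.13 × 9×10¹⁶ = 3.717×10¹⁷ J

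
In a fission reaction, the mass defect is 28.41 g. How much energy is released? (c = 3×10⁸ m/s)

Convert mass defect: Δm = 28.41 g = 0.02841 kg
E = Δm·c² = 0.02841 × (3×10⁸)²
= 0.02841 × 9×10¹⁶ = 2.557×10¹⁵ J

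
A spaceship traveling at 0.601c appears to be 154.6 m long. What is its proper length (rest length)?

Contracted length L = 154.6 m
γ = 1/√(1 - 0.601²) = 1.251
L₀ = γL = 1.251 × 154.6 = 193.4 m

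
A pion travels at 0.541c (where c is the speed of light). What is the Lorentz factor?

v/c = 0.541, so (v/c)² = 0.292681
1 - (v/c)² = 0.707319
γ = 1/√(0.707319) = 1.189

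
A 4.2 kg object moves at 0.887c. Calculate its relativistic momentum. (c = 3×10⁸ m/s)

γ = 1/√(1 - 0.887²) = 2.1656
v = 0.887 × 3×10⁸ = 2.661×10⁸ m/s
p = γmv = 2.1656 × 4.2 × 2.661×10⁸ = 2.420×10⁹ kg·m/s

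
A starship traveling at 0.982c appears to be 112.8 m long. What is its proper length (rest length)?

Contracted length L = 112.8 m
γ = 1/√(1 - 0.982²) = 5.294
L₀ = γL = 5.294 × 112.8 = 597.2 m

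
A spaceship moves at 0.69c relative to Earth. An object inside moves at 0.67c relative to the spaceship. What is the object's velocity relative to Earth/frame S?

u = (u' + v)/(1 + u'v/c²)
Numerator: 0.67 + 0.69 = 1.36
Denominator: 1 + 0.4623 = 1.4623
u = 1.36/1.4623 = 0.9300c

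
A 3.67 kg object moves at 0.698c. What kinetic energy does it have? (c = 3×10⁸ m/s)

γ = 1/√(1 - 0.698²) = 1.396457
γ - 1 = 0.396457
KE = (γ-1)mc² = 0.396457 × 3.67 × (3×10⁸)² = 1.309×10¹⁷ J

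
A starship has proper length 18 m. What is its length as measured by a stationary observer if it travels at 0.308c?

Proper length L₀ = 18 m
γ = 1/√(1 - 0.308²) = 1.0511
L = L₀/γ = 18/1.0511 = 17.12 m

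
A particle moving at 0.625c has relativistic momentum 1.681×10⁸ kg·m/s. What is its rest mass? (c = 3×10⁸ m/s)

γ = 1/√(1 - 0.625²) = 1.281
v = 0.625 × 3×10⁸ = 1.875×10⁸ m/s
m = p/(γv) = 1.681×10⁸/(1.281 × 1.875×10⁸) = 0.6999 kg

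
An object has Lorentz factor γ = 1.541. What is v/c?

From γ = 1/√(1 - v²/c²):
1/γ² = 1/1.541² = 0.42111
v²/c² = 1 - 0.42111 = 0.57889
v/c = √(0.57889) = 0.7608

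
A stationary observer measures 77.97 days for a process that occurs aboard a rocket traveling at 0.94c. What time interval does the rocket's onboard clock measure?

Dilated time Δt = 77.97 days
γ = 1/√(1 - 0.94²) = 2.931
Δt₀ = Δt/γ = 77.97/2.931 = 26.60 days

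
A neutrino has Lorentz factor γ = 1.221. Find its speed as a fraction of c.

From γ = 1/√(1 - v²/c²):
1/γ² = 1/1.221² = 0.6708
v²/c² = 1 - 0.6708 = 0.3292
v/c = √(0.3292) = 0.5738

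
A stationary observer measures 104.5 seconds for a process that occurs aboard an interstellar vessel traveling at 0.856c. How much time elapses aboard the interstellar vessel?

Dilated time Δt = 104.5 seconds
γ = 1/√(1 - 0.856²) = 1.9343
Δt₀ = Δt/γ = 104.5/1.9343 = 54.02 seconds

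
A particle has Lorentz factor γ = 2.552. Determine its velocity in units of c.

From γ = 1/√(1 - v²/c²):
1/γ² = 1/2.552² = 0.15355
v²/c² = 1 - 0.15355 = 0.84645
v/c = √(0.84645) = 0.9200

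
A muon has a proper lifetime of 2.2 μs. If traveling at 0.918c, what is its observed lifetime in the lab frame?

Proper lifetime τ₀ = 2.2 μs
γ = 1/√(1 - 0.918²) = 2.52156
τ = γτ₀ = 2.52156 × 2.2 μs = 5.547 μs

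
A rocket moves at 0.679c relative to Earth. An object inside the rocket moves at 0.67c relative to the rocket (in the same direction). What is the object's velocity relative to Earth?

u = (u' + v)/(1 + u'v/c²)
Numerator: 0.67 + 0.679 = 1.349
Denominator: 1 + 0.45493 = 1.45493
u = 1.349/1.45493 = 0.9272c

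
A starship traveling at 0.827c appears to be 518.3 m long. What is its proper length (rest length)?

Contracted length L = 518.3 m
γ = 1/√(1 - 0.827²) = 1.7787
L₀ = γL = 1.7787 × 518.3 = 921.9 m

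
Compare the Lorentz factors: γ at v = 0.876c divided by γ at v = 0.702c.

γ₁ = 1/√(1 - 0.876²) = 2.0734
γ₂ = 1/√(1 - 0.702²) = 1.4041
γ₁/γ₂ = 2.0734/1.4041 = 1.477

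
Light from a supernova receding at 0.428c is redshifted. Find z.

β = 0.428
(1+β)/(1-β) = 1.428/0.572 = 2.497
√(2.497) = 1.580
z = 1.580 - 1 = 0.5800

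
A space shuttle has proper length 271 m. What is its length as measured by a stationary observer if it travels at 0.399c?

Proper length L₀ = 271 m
γ = 1/√(1 - 0.399²) = 1.0906
L = L₀/γ = 271/1.0906 = 248.5 m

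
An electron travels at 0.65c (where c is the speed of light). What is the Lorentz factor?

v/c = 0.65, so (v/c)² = 0.4225
1 - (v/c)² = 0.5775
γ = 1/√(0.5775) = 1.316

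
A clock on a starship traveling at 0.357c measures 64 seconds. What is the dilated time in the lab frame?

Proper time Δt₀ = 64 seconds
γ = 1/√(1 - 0.357²) = 1.0705
Δt = γΔt₀ = 1.0705 × 64 = 68.51 seconds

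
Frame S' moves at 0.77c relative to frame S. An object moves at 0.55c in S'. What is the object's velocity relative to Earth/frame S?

u = (u' + v)/(1 + u'v/c²)
Numerator: 0.55 + 0.77 = 1.32
Denominator: 1 + 0.4235 = 1.4235
u = 1.32/1.4235 = 0.9273c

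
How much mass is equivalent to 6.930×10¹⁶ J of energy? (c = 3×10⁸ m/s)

From E = mc², we get m = E/c²
c² = (3×10⁸)² = 9×10¹⁶ m²/s²
m = 6.930×10¹⁶ / 9×10¹⁶ = 0.7700 kg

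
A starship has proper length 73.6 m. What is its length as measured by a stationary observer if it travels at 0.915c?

Proper length L₀ = 73.6 m
γ = 1/√(1 - 0.915²) = 2.479
L = L₀/γ = 73.6/2.479 = 29.69 m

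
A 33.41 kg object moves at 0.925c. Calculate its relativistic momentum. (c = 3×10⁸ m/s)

γ = 1/√(1 - 0.925²) = 2.632
v = 0.925 × 3×10⁸ = 2.775×10⁸ m/s
p = γmv = 2.632 × 33.41 × 2.775×10⁸ = 2.440×10¹⁰ kg·m/s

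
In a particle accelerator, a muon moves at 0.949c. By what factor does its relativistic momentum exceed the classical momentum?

p_rel = γmv, p_class = mv
Ratio = γ = 1/√(1 - 0.949²)
= 1/√(0.099399) = 3.172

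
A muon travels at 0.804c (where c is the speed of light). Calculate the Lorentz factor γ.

v/c = 0.804, so (v/c)² = 0.646416
1 - (v/c)² = 0.353584
γ = 1/√(0.353584) = 1.682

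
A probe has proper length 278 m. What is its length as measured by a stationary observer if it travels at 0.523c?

Proper length L₀ = 278 m
γ = 1/√(1 - 0.523²) = 1.1733
L = L₀/γ = 278/1.1733 = 236.9 m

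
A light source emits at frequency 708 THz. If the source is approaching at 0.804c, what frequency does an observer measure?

β = v/c = 0.804
(1+β)/(1-β) = 1.804/0.196 = 9.204
Doppler factor = √(9.204) = 3.034
f_obs = 708 × 3.034 = 2148 THz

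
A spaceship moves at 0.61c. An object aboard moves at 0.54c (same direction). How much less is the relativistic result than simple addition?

Classical: u' + v = 0.54 + 0.61 = 1.15c
Relativistic: u = (0.54 + 0.61)/(1 + 0.3294) = 1.15/1.3294 = 0.8651c
Difference: 1.15 - 0.8651 = 0.2849c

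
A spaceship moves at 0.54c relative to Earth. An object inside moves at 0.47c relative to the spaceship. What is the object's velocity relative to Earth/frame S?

u = (u' + v)/(1 + u'v/c²)
Numerator: 0.47 + 0.54 = 1.01
Denominator: 1 + 0.2538 = 1.2538
u = 1.01/1.2538 = 0.8056c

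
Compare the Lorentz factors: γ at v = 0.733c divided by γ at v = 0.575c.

γ₁ = 1/√(1 - 0.733²) = 1.470
γ₂ = 1/√(1 - 0.575²) = 1.222
γ₁/γ₂ = 1.470/1.222 = 1.203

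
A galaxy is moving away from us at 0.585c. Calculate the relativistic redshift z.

β = 0.585
(1+β)/(1-β) = 1.585/0.415 = 3.8193
√(3.8193) = 1.9543
z = 1.9543 - 1 = 0.9543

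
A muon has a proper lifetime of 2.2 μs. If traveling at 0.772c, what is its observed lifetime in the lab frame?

Proper lifetime τ₀ = 2.2 μs
γ = 1/√(1 - 0.772²) = 1.573
τ = γτ₀ = 1.573 × 2.2 μs = 3.461 μs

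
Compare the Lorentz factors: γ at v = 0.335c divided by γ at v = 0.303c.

γ₁ = 1/√(1 - 0.335²) = 1.061
γ₂ = 1/√(1 - 0.303²) = 1.049
γ₁/γ₂ = 1.061/1.049 = 1.011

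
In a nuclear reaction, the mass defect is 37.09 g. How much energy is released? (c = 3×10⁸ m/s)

Convert mass defect: Δm = 37.09 g = 0.03709 kg
E = Δm·c² = 0.03709 × (3×10⁸)²
= 0.03709 × 9×10¹⁶ = 3.338×10¹⁵ J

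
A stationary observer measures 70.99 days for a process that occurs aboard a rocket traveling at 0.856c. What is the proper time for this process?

Dilated time Δt = 70.99 days
γ = 1/√(1 - 0.856²) = 1.9343
Δt₀ = Δt/γ = 70.99/1.9343 = 36.70 days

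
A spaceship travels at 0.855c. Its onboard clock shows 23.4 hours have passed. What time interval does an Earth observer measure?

Proper time Δt₀ = 23.4 hours
γ = 1/√(1 - 0.855²) = 1.928
Δt = γΔt₀ = 1.928 × 23.4 = 45.12 hours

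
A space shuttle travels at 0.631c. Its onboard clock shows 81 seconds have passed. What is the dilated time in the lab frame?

Proper time Δt₀ = 81 seconds
γ = 1/√(1 - 0.631²) = 1.289
Δt = γΔt₀ = 1.289 × 81 = 104.4 seconds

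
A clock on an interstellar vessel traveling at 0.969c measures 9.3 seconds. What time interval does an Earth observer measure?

Proper time Δt₀ = 9.3 seconds
γ = 1/√(1 - 0.969²) = 4.0476
Δt = γΔt₀ = 4.0476 × 9.3 = 37.64 seconds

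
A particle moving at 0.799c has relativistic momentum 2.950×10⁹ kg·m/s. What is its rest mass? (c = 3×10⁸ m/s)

γ = 1/√(1 - 0.799²) = 1.663
v = 0.799 × 3×10⁸ = 2.397×10⁸ m/s
m = p/(γv) = 2.950×10⁹/(1.663 × 2.397×10⁸) = 7.401 kg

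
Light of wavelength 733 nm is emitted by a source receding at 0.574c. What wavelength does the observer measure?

β = 0.574
Wavelength Doppler factor = √(1.574/0.426) = √(3.695) = 1.922
λ_obs = 733 × 1.922 = 1409 nm (redshift)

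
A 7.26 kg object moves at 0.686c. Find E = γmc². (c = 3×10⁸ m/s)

γ = 1/√(1 - 0.686²) = 1.3744
mc² = 7.26 × (3×10⁸)² = 6.534×10¹⁷ J
E = γmc² = 1.3744 × 6.534×10¹⁷ = 8.980×10¹⁷ J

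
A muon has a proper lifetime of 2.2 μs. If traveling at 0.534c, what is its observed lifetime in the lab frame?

Proper lifetime τ₀ = 2.2 μs
γ = 1/√(1 - 0.534²) = 1.1828
τ = γτ₀ = 1.1828 × 2.2 μs = 2.602 μs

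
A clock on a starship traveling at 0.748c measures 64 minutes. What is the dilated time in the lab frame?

Proper time Δt₀ = 64 minutes
γ = 1/√(1 - 0.748²) = 1.5067
Δt = γΔt₀ = 1.5067 × 64 = 96.43 minutes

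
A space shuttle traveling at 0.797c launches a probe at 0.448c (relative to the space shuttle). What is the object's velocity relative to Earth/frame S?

u = (u' + v)/(1 + u'v/c²)
Numerator: 0.448 + 0.797 = 1.245
Denominator: 1 + 0.357056 = 1.357056
u = 1.245/1.357056 = 0.9174c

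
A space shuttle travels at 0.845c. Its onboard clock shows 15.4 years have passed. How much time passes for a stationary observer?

Proper time Δt₀ = 15.4 years
γ = 1/√(1 - 0.845²) = 1.870
Δt = γΔt₀ = 1.870 × 15.4 = 28.80 years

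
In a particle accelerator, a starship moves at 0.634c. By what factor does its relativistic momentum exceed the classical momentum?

p_rel = γmv, p_class = mv
Ratio = γ = 1/√(1 - 0.634²)
= 1/√(0.598044) = 1.293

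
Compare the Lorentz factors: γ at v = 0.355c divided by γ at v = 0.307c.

γ₁ = 1/√(1 - 0.355²) = 1.070
γ₂ = 1/√(1 - 0.307²) = 1.051
γ₁/γ₂ = 1.070/1.051 = 1.018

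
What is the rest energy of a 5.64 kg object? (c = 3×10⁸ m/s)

c² = (3×10⁸)² = 9.000×10¹⁶ m²/s²
E₀ = mc² = 5.64 × 9.000×10¹⁶ = 5.076×10¹⁷ J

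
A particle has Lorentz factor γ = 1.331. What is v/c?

From γ = 1/√(1 - v²/c²):
1/γ² = 1/1.331² = 0.5645
v²/c² = 1 - 0.5645 = 0.4355
v/c = √(0.4355) = 0.6599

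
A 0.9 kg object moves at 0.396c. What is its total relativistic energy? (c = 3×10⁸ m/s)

γ = 1/√(1 - 0.396²) = 1.089
mc² = 0.9 × (3×10⁸)² = 8.100×10¹⁶ J
E = γmc² = 1.089 × 8.100×10¹⁶ = 8.821×10¹⁶ J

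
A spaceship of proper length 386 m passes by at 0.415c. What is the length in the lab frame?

Proper length L₀ = 386 m
γ = 1/√(1 - 0.415²) = 1.099
L = L₀/γ = 386/1.099 = 351.2 m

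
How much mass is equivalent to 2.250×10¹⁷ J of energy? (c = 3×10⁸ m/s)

From E = mc², we get m = E/c²
c² = (3×10⁸)² = 9×10¹⁶ m²/s²
m = 2.250×10¹⁷ / 9×10¹⁶ = 2.500 kg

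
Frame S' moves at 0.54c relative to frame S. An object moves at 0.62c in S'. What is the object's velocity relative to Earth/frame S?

u = (u' + v)/(1 + u'v/c²)
Numerator: 0.62 + 0.54 = 1.16
Denominator: 1 + 0.3348 = 1.3348
u = 1.16/1.3348 = 0.8690c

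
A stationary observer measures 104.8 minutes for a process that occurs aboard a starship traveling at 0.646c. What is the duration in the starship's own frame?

Dilated time Δt = 104.8 minutes
γ = 1/√(1 - 0.646²) = 1.310
Δt₀ = Δt/γ = 104.8/1.310 = 80.00 minutes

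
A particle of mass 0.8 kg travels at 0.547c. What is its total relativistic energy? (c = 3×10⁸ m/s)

γ = 1/√(1 - 0.547²) = 1.1946
mc² = 0.8 × (3×10⁸)² = 7.200×10¹⁶ J
E = γmc² = 1.1946 × 7.200×10¹⁶ = 8.601×10¹⁶ J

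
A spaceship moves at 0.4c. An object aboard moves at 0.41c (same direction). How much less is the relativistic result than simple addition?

Classical: u' + v = 0.41 + 0.4 = 0.81c
Relativistic: u = (0.41 + 0.4)/(1 + 0.164) = 0.81/1.164 = 0.6959c
Difference: 0.81 - 0.6959 = 0.1141c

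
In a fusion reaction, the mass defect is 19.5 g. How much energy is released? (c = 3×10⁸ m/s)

Convert mass defect: Δm = 19.5 g = 0.0195 kg
E = Δm·c² = 0.0195 × (3×10⁸)²
= 0.0195 × 9×10¹⁶ = 1.755×10¹⁵ J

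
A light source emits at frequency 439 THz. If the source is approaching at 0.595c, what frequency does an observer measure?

β = v/c = 0.595
(1+β)/(1-β) = 1.595/0.405 = 3.9383
Doppler factor = √(3.9383) = 1.9845
f_obs = 439 × 1.9845 = 871.2 THz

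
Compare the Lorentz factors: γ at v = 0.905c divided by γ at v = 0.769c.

γ₁ = 1/√(1 - 0.905²) = 2.351
γ₂ = 1/√(1 - 0.769²) = 1.564
γ₁/γ₂ = 2.351/1.564 = 1.503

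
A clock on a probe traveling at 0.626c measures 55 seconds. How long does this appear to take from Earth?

Proper time Δt₀ = 55 seconds
γ = 1/√(1 - 0.626²) = 1.2823
Δt = γΔt₀ = 1.2823 × 55 = 70.53 seconds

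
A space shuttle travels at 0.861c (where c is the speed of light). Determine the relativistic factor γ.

v/c = 0.861, so (v/c)² = 0.741321
1 - (v/c)² = 0.258679
γ = 1/√(0.258679) = 1.966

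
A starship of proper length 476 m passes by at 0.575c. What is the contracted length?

Proper length L₀ = 476 m
γ = 1/√(1 - 0.575²) = 1.2223
L = L₀/γ = 476/1.2223 = 389.4 m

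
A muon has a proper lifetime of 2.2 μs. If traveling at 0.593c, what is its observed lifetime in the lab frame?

Proper lifetime τ₀ = 2.2 μs
γ = 1/√(1 - 0.593²) = 1.242
τ = γτ₀ = 1.242 × 2.2 μs = 2.732 μs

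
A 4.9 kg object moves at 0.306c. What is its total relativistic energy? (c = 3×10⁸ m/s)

γ = 1/√(1 - 0.306²) = 1.0504
mc² = 4.9 × (3×10⁸)² = 4.410×10¹⁷ J
E = γmc² = 1.0504 × 4.410×10¹⁷ = 4.632×10¹⁷ J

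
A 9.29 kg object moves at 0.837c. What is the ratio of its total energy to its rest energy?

E = γmc², E₀ = mc²
E/E₀ = γ = 1/√(1 - 0.837²) = 1.827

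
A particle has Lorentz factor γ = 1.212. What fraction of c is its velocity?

From γ = 1/√(1 - v²/c²):
1/γ² = 1/1.212² = 0.6808
v²/c² = 1 - 0.6808 = 0.3192
v/c = √(0.3192) = 0.5650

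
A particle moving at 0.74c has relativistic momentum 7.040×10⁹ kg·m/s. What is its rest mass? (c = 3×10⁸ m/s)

γ = 1/√(1 - 0.74²) = 1.487
v = 0.74 × 3×10⁸ = 2.220×10⁸ m/s
m = p/(γv) = 7.040×10⁹/(1.487 × 2.220×10⁸) = 21.33 kg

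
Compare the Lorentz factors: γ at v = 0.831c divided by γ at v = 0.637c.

γ₁ = 1/√(1 - 0.831²) = 1.798
γ₂ = 1/√(1 - 0.637²) = 1.297
γ₁/γ₂ = 1.798/1.297 = 1.386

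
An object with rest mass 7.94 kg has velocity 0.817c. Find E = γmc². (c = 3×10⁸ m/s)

γ = 1/√(1 - 0.817²) = 1.734
mc² = 7.94 × (3×10⁸)² = 7.146×10¹⁷ J
E = γmc² = 1.734 × 7.146×10¹⁷ = 1.239×10¹⁸ J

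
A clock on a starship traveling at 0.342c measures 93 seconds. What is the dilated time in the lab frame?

Proper time Δt₀ = 93 seconds
γ = 1/√(1 - 0.342²) = 1.0642
Δt = γΔt₀ = 1.0642 × 93 = 98.97 seconds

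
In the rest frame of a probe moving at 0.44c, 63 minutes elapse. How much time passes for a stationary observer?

Proper time Δt₀ = 63 minutes
γ = 1/√(1 - 0.44²) = 1.1136
Δt = γΔt₀ = 1.1136 × 63 = 70.16 minutes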